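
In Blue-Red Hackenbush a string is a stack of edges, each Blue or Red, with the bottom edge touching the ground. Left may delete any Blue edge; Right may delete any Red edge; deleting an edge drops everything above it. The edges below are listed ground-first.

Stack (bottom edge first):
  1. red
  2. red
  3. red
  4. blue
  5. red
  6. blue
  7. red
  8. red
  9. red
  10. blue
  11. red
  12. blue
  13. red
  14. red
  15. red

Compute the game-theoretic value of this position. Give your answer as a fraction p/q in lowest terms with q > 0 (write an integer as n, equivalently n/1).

r: Left { — }, Right { 0 } gives simplest -1
rr: Left { — }, Right { -1 0 } gives simplest -2
rrr: Left { — }, Right { -2 -1 0 } gives simplest -3
rrrb: Left { -3 }, Right { -2 -1 0 } gives simplest -5/2
rrrbr: Left { -3 }, Right { -5/2 -2 -1 0 } gives simplest -11/4
rrrbrb: Left { -3 -11/4 }, Right { -5/2 -2 -1 0 } gives simplest -21/8
rrrbrbr: Left { -3 -11/4 }, Right { -21/8 -5/2 -2 -1 0 } gives simplest -43/16
rrrbrbrr: Left { -3 -11/4 }, Right { -43/16 -21/8 -5/2 -2 -1 0 } gives simplest -87/32
rrrbrbrrr: Left { -3 -11/4 }, Right { -87/32 -43/16 -21/8 -5/2 -2 -1 0 } gives simplest -175/64
rrrbrbrrrb: Left { -3 -11/4 -175/64 }, Right { -87/32 -43/16 -21/8 -5/2 -2 -1 0 } gives simplest -349/128
rrrbrbrrrbr: Left { -3 -11/4 -175/64 }, Right { -349/128 -87/32 -43/16 -21/8 -5/2 -2 -1 0 } gives simplest -699/256
rrrbrbrrrbrb: Left { -3 -11/4 -175/64 -699/256 }, Right { -349/128 -87/32 -43/16 -21/8 -5/2 -2 -1 0 } gives simplest -1397/512
rrrbrbrrrbrbr: Left { -3 -11/4 -175/64 -699/256 }, Right { -1397/512 -349/128 -87/32 -43/16 -21/8 -5/2 -2 -1 0 } gives simplest -2795/1024
rrrbrbrrrbrbrr: Left { -3 -11/4 -175/64 -699/256 }, Right { -2795/1024 -1397/512 -349/128 -87/32 -43/16 -21/8 -5/2 -2 -1 0 } gives simplest -5591/2048
rrrbrbrrrbrbrrr: Left { -3 -11/4 -175/64 -699/256 }, Right { -5591/2048 -2795/1024 -1397/512 -349/128 -87/32 -43/16 -21/8 -5/2 -2 -1 0 } gives simplest -11183/4096

-11183/4096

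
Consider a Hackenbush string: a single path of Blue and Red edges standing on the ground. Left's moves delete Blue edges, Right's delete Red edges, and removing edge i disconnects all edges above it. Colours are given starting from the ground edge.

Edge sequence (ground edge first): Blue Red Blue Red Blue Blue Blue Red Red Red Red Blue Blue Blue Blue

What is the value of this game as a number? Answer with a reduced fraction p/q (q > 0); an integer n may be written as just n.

11807/16384

edge 1 of 15 (Blue): { 0 | · } — 1
edge 2 of 15 (Red): { 0 | 1 } — 1/2
edge 3 of 15 (Blue): { 0, 1/2 | 1 } — 3/4
edge 4 of 15 (Red): { 0, 1/2 | 3/4, 1 } — 5/8
edge 5 of 15 (Blue): { 0, 1/2, 5/8 | 3/4, 1 } — 11/16
edge 6 of 15 (Blue): { 0, 1/2, 5/8, 11/16 | 3/4, 1 } — 23/32
edge 7 of 15 (Blue): { 0, 1/2, 5/8, 11/16, 23/32 | 3/4, 1 } — 47/64
edge 8 of 15 (Red): { 0, 1/2, 5/8, 11/16, 23/32 | 47/64, 3/4, 1 } — 93/128
edge 9 of 15 (Red): { 0, 1/2, 5/8, 11/16, 23/32 | 93/128, 47/64, 3/4, 1 } — 185/256
edge 10 of 15 (Red): { 0, 1/2, 5/8, 11/16, 23/32 | 185/256, 93/128, 47/64, 3/4, 1 } — 369/512
edge 11 of 15 (Red): { 0, 1/2, 5/8, 11/16, 23/32 | 369/512, 185/256, 93/128, 47/64, 3/4, 1 } — 737/1024
edge 12 of 15 (Blue): { 0, 1/2, 5/8, 11/16, 23/32, 737/1024 | 369/512, 185/256, 93/128, 47/64, 3/4, 1 } — 1475/2048
edge 13 of 15 (Blue): { 0, 1/2, 5/8, 11/16, 23/32, 737/1024, 1475/2048 | 369/512, 185/256, 93/128, 47/64, 3/4, 1 } — 2951/4096
edge 14 of 15 (Blue): { 0, 1/2, 5/8, 11/16, 23/32, 737/1024, 1475/2048, 2951/4096 | 369/512, 185/256, 93/128, 47/64, 3/4, 1 } — 5903/8192
edge 15 of 15 (Blue): { 0, 1/2, 5/8, 11/16, 23/32, 737/1024, 1475/2048, 2951/4096, 5903/8192 | 369/512, 185/256, 93/128, 47/64, 3/4, 1 } — 11807/16384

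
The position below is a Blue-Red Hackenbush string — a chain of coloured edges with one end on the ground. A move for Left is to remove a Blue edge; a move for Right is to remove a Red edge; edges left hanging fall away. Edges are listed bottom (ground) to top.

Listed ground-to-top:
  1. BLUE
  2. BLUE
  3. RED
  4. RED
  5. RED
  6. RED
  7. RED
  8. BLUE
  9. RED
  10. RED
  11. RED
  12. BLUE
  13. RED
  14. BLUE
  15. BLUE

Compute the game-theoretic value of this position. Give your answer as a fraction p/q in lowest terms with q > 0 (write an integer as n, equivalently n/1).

Build g(s[:k]) for k = 1..15, string s = BLUE BLUE RED RED RED RED RED BLUE RED RED RED BLUE RED BLUE BLUE.
B: Left { 0 }, Right { · } gives simplest 1
BB: Left { 0; 1 }, Right { · } gives simplest 2
BBR: Left { 0; 1 }, Right { 2 } gives simplest 3/2
BBRR: Left { 0; 1 }, Right { 3/2; 2 } gives simplest 5/4
BBRRR: Left { 0; 1 }, Right { 5/4; 3/2; 2 } gives simplest 9/8
BBRRRR: Left { 0; 1 }, Right { 9/8; 5/4; 3/2; 2 } gives simplest 17/16
BBRRRRR: Left { 0; 1 }, Right { 17/16; 9/8; 5/4; 3/2; 2 } gives simplest 33/32
BBRRRRRB: Left { 0; 1; 33/32 }, Right { 17/16; 9/8; 5/4; 3/2; 2 } gives simplest 67/64
BBRRRRRBR: Left { 0; 1; 33/32 }, Right { 67/64; 17/16; 9/8; 5/4; 3/2; 2 } gives simplest 133/128
BBRRRRRBRR: Left { 0; 1; 33/32 }, Right { 133/128; 67/64; 17/16; 9/8; 5/4; 3/2; 2 } gives simplest 265/256
BBRRRRRBRRR: Left { 0; 1; 33/32 }, Right { 265/256; 133/128; 67/64; 17/16; 9/8; 5/4; 3/2; 2 } gives simplest 529/512
BBRRRRRBRRRB: Left { 0; 1; 33/32; 529/512 }, Right { 265/256; 133/128; 67/64; 17/16; 9/8; 5/4; 3/2; 2 } gives simplest 1059/1024
BBRRRRRBRRRBR: Left { 0; 1; 33/32; 529/512 }, Right { 1059/1024; 265/256; 133/128; 67/64; 17/16; 9/8; 5/4; 3/2; 2 } gives simplest 2117/2048
BBRRRRRBRRRBRB: Left { 0; 1; 33/32; 529/512; 2117/2048 }, Right { 1059/1024; 265/256; 133/128; 67/64; 17/16; 9/8; 5/4; 3/2; 2 } gives simplest 4235/4096
BBRRRRRBRRRBRBB: Left { 0; 1; 33/32; 529/512; 2117/2048; 4235/4096 }, Right { 1059/1024; 265/256; 133/128; 67/64; 17/16; 9/8; 5/4; 3/2; 2 } gives simplest 8471/8192

8471/8192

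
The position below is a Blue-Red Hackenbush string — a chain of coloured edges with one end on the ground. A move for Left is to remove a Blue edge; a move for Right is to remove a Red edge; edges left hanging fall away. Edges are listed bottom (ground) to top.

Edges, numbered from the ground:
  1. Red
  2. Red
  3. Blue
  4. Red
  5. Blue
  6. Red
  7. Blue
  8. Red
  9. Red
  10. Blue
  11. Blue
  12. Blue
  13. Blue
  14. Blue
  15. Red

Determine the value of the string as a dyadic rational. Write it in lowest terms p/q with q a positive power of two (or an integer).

Recurse on prefixes of the 15-edge string Red Red Blue Red Blue Red Blue Red Red Blue Blue Blue Blue Blue Red:
edge 1 of 15 (Red): { ∅ | 0 } = -1
edge 2 of 15 (Red): { ∅ | -1; 0 } = -2
edge 3 of 15 (Blue): { -2 | -1; 0 } = -3/2
edge 4 of 15 (Red): { -2 | -3/2; -1; 0 } = -7/4
edge 5 of 15 (Blue): { -2; -7/4 | -3/2; -1; 0 } = -13/8
edge 6 of 15 (Red): { -2; -7/4 | -13/8; -3/2; -1; 0 } = -27/16
edge 7 of 15 (Blue): { -2; -7/4; -27/16 | -13/8; -3/2; -1; 0 } = -53/32
edge 8 of 15 (Red): { -2; -7/4; -27/16 | -53/32; -13/8; -3/2; -1; 0 } = -107/64
edge 9 of 15 (Red): { -2; -7/4; -27/16 | -107/64; -53/32; -13/8; -3/2; -1; 0 } = -215/128
edge 10 of 15 (Blue): { -2; -7/4; -27/16; -215/128 | -107/64; -53/32; -13/8; -3/2; -1; 0 } = -429/256
edge 11 of 15 (Blue): { -2; -7/4; -27/16; -215/128; -429/256 | -107/64; -53/32; -13/8; -3/2; -1; 0 } = -857/512
edge 12 of 15 (Blue): { -2; -7/4; -27/16; -215/128; -429/256; -857/512 | -107/64; -53/32; -13/8; -3/2; -1; 0 } = -1713/1024
edge 13 of 15 (Blue): { -2; -7/4; -27/16; -215/128; -429/256; -857/512; -1713/1024 | -107/64; -53/32; -13/8; -3/2; -1; 0 } = -3425/2048
edge 14 of 15 (Blue): { -2; -7/4; -27/16; -215/128; -429/256; -857/512; -1713/1024; -3425/2048 | -107/64; -53/32; -13/8; -3/2; -1; 0 } = -6849/4096
edge 15 of 15 (Red): { -2; -7/4; -27/16; -215/128; -429/256; -857/512; -1713/1024; -3425/2048 | -6849/4096; -107/64; -53/32; -13/8; -3/2; -1; 0 } = -13699/8192

-13699/8192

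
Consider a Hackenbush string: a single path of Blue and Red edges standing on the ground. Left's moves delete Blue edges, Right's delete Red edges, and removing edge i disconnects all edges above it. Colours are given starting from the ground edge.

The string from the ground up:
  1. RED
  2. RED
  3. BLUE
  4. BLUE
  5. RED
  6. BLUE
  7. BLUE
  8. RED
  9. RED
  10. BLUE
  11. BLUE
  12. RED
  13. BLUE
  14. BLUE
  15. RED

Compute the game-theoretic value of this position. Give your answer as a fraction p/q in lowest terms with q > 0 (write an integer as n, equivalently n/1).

-10643/8192

Recurse on prefixes of the 15-edge string RED RED BLUE BLUE RED BLUE BLUE RED RED BLUE BLUE RED BLUE BLUE RED:
v_1 [R]  L=[·]  R=[0]  → -1
v_2 [RR]  L=[·]  R=[-1; 0]  → -2
v_3 [RRB]  L=[-2]  R=[-1; 0]  → -3/2
v_4 [RRBB]  L=[-2; -3/2]  R=[-1; 0]  → -5/4
v_5 [RRBBR]  L=[-2; -3/2]  R=[-5/4; -1; 0]  → -11/8
v_6 [RRBBRB]  L=[-2; -3/2; -11/8]  R=[-5/4; -1; 0]  → -21/16
v_7 [RRBBRBB]  L=[-2; -3/2; -11/8; -21/16]  R=[-5/4; -1; 0]  → -41/32
v_8 [RRBBRBBR]  L=[-2; -3/2; -11/8; -21/16]  R=[-41/32; -5/4; -1; 0]  → -83/64
v_9 [RRBBRBBRR]  L=[-2; -3/2; -11/8; -21/16]  R=[-83/64; -41/32; -5/4; -1; 0]  → -167/128
v_10 [RRBBRBBRRB]  L=[-2; -3/2; -11/8; -21/16; -167/128]  R=[-83/64; -41/32; -5/4; -1; 0]  → -333/256
v_11 [RRBBRBBRRBB]  L=[-2; -3/2; -11/8; -21/16; -167/128; -333/256]  R=[-83/64; -41/32; -5/4; -1; 0]  → -665/512
v_12 [RRBBRBBRRBBR]  L=[-2; -3/2; -11/8; -21/16; -167/128; -333/256]  R=[-665/512; -83/64; -41/32; -5/4; -1; 0]  → -1331/1024
v_13 [RRBBRBBRRBBRB]  L=[-2; -3/2; -11/8; -21/16; -167/128; -333/256; -1331/1024]  R=[-665/512; -83/64; -41/32; -5/4; -1; 0]  → -2661/2048
v_14 [RRBBRBBRRBBRBB]  L=[-2; -3/2; -11/8; -21/16; -167/128; -333/256; -1331/1024; -2661/2048]  R=[-665/512; -83/64; -41/32; -5/4; -1; 0]  → -5321/4096
v_15 [RRBBRBBRRBBRBBR]  L=[-2; -3/2; -11/8; -21/16; -167/128; -333/256; -1331/1024; -2661/2048]  R=[-5321/4096; -665/512; -83/64; -41/32; -5/4; -1; 0]  → -10643/8192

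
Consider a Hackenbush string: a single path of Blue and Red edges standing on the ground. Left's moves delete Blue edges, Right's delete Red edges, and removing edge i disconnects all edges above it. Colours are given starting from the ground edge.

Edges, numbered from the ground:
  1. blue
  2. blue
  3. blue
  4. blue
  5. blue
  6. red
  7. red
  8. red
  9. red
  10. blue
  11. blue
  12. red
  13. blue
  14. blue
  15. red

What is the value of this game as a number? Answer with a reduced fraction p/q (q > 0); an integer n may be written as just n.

4205/1024

G_1 [b]  L=[0]  R=[∅]  gives 1
G_2 [bb]  L=[0 1]  R=[∅]  gives 2
G_3 [bbb]  L=[0 1 2]  R=[∅]  gives 3
G_4 [bbbb]  L=[0 1 2 3]  R=[∅]  gives 4
G_5 [bbbbb]  L=[0 1 2 3 4]  R=[∅]  gives 5
G_6 [bbbbbr]  L=[0 1 2 3 4]  R=[5]  gives 9/2
G_7 [bbbbbrr]  L=[0 1 2 3 4]  R=[9/2 5]  gives 17/4
G_8 [bbbbbrrr]  L=[0 1 2 3 4]  R=[17/4 9/2 5]  gives 33/8
G_9 [bbbbbrrrr]  L=[0 1 2 3 4]  R=[33/8 17/4 9/2 5]  gives 65/16
G_10 [bbbbbrrrrb]  L=[0 1 2 3 4 65/16]  R=[33/8 17/4 9/2 5]  gives 131/32
G_11 [bbbbbrrrrbb]  L=[0 1 2 3 4 65/16 131/32]  R=[33/8 17/4 9/2 5]  gives 263/64
G_12 [bbbbbrrrrbbr]  L=[0 1 2 3 4 65/16 131/32]  R=[263/64 33/8 17/4 9/2 5]  gives 525/128
G_13 [bbbbbrrrrbbrb]  L=[0 1 2 3 4 65/16 131/32 525/128]  R=[263/64 33/8 17/4 9/2 5]  gives 1051/256
G_14 [bbbbbrrrrbbrbb]  L=[0 1 2 3 4 65/16 131/32 525/128 1051/256]  R=[263/64 33/8 17/4 9/2 5]  gives 2103/512
G_15 [bbbbbrrrrbbrbbr]  L=[0 1 2 3 4 65/16 131/32 525/128 1051/256]  R=[2103/512 263/64 33/8 17/4 9/2 5]  gives 4205/1024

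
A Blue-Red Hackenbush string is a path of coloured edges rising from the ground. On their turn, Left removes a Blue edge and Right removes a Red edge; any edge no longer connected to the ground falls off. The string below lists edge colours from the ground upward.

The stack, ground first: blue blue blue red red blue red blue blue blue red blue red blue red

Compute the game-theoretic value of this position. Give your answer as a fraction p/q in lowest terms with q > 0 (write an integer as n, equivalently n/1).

9685/4096

step 1: add blue to get b; options L={ 0 } R={ · } -> 1
step 2: add blue to get bb; options L={ 0,1 } R={ · } -> 2
step 3: add blue to get bbb; options L={ 0,1,2 } R={ · } -> 3
step 4: add red to get bbbr; options L={ 0,1,2 } R={ 3 } -> 5/2
step 5: add red to get bbbrr; options L={ 0,1,2 } R={ 5/2,3 } -> 9/4
step 6: add blue to get bbbrrb; options L={ 0,1,2,9/4 } R={ 5/2,3 } -> 19/8
step 7: add red to get bbbrrbr; options L={ 0,1,2,9/4 } R={ 19/8,5/2,3 } -> 37/16
step 8: add blue to get bbbrrbrb; options L={ 0,1,2,9/4,37/16 } R={ 19/8,5/2,3 } -> 75/32
step 9: add blue to get bbbrrbrbb; options L={ 0,1,2,9/4,37/16,75/32 } R={ 19/8,5/2,3 } -> 151/64
step 10: add blue to get bbbrrbrbbb; options L={ 0,1,2,9/4,37/16,75/32,151/64 } R={ 19/8,5/2,3 } -> 303/128
step 11: add red to get bbbrrbrbbbr; options L={ 0,1,2,9/4,37/16,75/32,151/64 } R={ 303/128,19/8,5/2,3 } -> 605/256
step 12: add blue to get bbbrrbrbbbrb; options L={ 0,1,2,9/4,37/16,75/32,151/64,605/256 } R={ 303/128,19/8,5/2,3 } -> 1211/512
step 13: add red to get bbbrrbrbbbrbr; options L={ 0,1,2,9/4,37/16,75/32,151/64,605/256 } R={ 1211/512,303/128,19/8,5/2,3 } -> 2421/1024
step 14: add blue to get bbbrrbrbbbrbrb; options L={ 0,1,2,9/4,37/16,75/32,151/64,605/256,2421/1024 } R={ 1211/512,303/128,19/8,5/2,3 } -> 4843/2048
step 15: add red to get bbbrrbrbbbrbrbr; options L={ 0,1,2,9/4,37/16,75/32,151/64,605/256,2421/1024 } R={ 4843/2048,1211/512,303/128,19/8,5/2,3 } -> 9685/4096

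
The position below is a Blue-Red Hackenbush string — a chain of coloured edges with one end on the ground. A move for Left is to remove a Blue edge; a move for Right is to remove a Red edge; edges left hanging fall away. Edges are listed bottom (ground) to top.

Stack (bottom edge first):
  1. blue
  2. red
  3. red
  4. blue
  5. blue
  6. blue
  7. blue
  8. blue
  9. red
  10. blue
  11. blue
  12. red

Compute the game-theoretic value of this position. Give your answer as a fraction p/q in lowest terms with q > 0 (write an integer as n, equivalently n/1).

Recurse on prefixes of the 12-edge string blue red red blue blue blue blue blue red blue blue red:
step 1: add blue to get b; options L={ 0 } R={  } gives 1
step 2: add red to get br; options L={ 0 } R={ 1 } gives 1/2
step 3: add red to get brr; options L={ 0 } R={ 1/2,1 } gives 1/4
step 4: add blue to get brrb; options L={ 0,1/4 } R={ 1/2,1 } gives 3/8
step 5: add blue to get brrbb; options L={ 0,1/4,3/8 } R={ 1/2,1 } gives 7/16
step 6: add blue to get brrbbb; options L={ 0,1/4,3/8,7/16 } R={ 1/2,1 } gives 15/32
step 7: add blue to get brrbbbb; options L={ 0,1/4,3/8,7/16,15/32 } R={ 1/2,1 } gives 31/64
step 8: add blue to get brrbbbbb; options L={ 0,1/4,3/8,7/16,15/32,31/64 } R={ 1/2,1 } gives 63/128
step 9: add red to get brrbbbbbr; options L={ 0,1/4,3/8,7/16,15/32,31/64 } R={ 63/128,1/2,1 } gives 125/256
step 10: add blue to get brrbbbbbrb; options L={ 0,1/4,3/8,7/16,15/32,31/64,125/256 } R={ 63/128,1/2,1 } gives 251/512
step 11: add blue to get brrbbbbbrbb; options L={ 0,1/4,3/8,7/16,15/32,31/64,125/256,251/512 } R={ 63/128,1/2,1 } gives 503/1024
step 12: add red to get brrbbbbbrbbr; options L={ 0,1/4,3/8,7/16,15/32,31/64,125/256,251/512 } R={ 503/1024,63/128,1/2,1 } gives 1005/2048

1005/2048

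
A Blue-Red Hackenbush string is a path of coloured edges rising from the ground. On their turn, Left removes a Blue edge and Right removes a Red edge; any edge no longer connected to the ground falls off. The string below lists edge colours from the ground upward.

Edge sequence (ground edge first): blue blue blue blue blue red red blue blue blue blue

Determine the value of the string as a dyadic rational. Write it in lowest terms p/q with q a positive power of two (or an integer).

Prefix values for blue blue blue blue blue red red blue blue blue blue via {L|R} + simplicity:
step 1: add blue to get b; options L={ 0 } R={ ∅ } = 1
step 2: add blue to get bb; options L={ 0 1 } R={ ∅ } = 2
step 3: add blue to get bbb; options L={ 0 1 2 } R={ ∅ } = 3
step 4: add blue to get bbbb; options L={ 0 1 2 3 } R={ ∅ } = 4
step 5: add blue to get bbbbb; options L={ 0 1 2 3 4 } R={ ∅ } = 5
step 6: add red to get bbbbbr; options L={ 0 1 2 3 4 } R={ 5 } = 9/2
step 7: add red to get bbbbbrr; options L={ 0 1 2 3 4 } R={ 9/2 5 } = 17/4
step 8: add blue to get bbbbbrrb; options L={ 0 1 2 3 4 17/4 } R={ 9/2 5 } = 35/8
step 9: add blue to get bbbbbrrbb; options L={ 0 1 2 3 4 17/4 35/8 } R={ 9/2 5 } = 71/16
step 10: add blue to get bbbbbrrbbb; options L={ 0 1 2 3 4 17/4 35/8 71/16 } R={ 9/2 5 } = 143/32
step 11: add blue to get bbbbbrrbbbb; options L={ 0 1 2 3 4 17/4 35/8 71/16 143/32 } R={ 9/2 5 } = 287/64

287/64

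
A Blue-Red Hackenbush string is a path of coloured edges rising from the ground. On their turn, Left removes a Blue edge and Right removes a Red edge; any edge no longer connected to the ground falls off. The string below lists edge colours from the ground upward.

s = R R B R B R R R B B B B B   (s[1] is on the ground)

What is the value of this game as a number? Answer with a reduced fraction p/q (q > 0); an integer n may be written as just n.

Build v(s[:k]) for k = 1..13, string s = R R B R B R R R B B B B B.
edge 1 of 13 (R): { none | 0 } — -1
edge 2 of 13 (R): { none | -1; 0 } — -2
edge 3 of 13 (B): { -2 | -1; 0 } — -3/2
edge 4 of 13 (R): { -2 | -3/2; -1; 0 } — -7/4
edge 5 of 13 (B): { -2; -7/4 | -3/2; -1; 0 } — -13/8
edge 6 of 13 (R): { -2; -7/4 | -13/8; -3/2; -1; 0 } — -27/16
edge 7 of 13 (R): { -2; -7/4 | -27/16; -13/8; -3/2; -1; 0 } — -55/32
edge 8 of 13 (R): { -2; -7/4 | -55/32; -27/16; -13/8; -3/2; -1; 0 } — -111/64
edge 9 of 13 (B): { -2; -7/4; -111/64 | -55/32; -27/16; -13/8; -3/2; -1; 0 } — -221/128
edge 10 of 13 (B): { -2; -7/4; -111/64; -221/128 | -55/32; -27/16; -13/8; -3/2; -1; 0 } — -441/256
edge 11 of 13 (B): { -2; -7/4; -111/64; -221/128; -441/256 | -55/32; -27/16; -13/8; -3/2; -1; 0 } — -881/512
edge 12 of 13 (B): { -2; -7/4; -111/64; -221/128; -441/256; -881/512 | -55/32; -27/16; -13/8; -3/2; -1; 0 } — -1761/1024
edge 13 of 13 (B): { -2; -7/4; -111/64; -221/128; -441/256; -881/512; -1761/1024 | -55/32; -27/16; -13/8; -3/2; -1; 0 } — -3521/2048

-3521/2048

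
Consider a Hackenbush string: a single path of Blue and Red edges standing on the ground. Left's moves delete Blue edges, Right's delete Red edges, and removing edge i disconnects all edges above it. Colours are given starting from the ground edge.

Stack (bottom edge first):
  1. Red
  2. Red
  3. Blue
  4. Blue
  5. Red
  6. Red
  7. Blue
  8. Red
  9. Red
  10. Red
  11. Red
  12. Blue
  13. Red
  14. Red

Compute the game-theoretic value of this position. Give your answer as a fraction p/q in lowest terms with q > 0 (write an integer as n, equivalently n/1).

Recurse on prefixes of the 14-edge string Red Red Blue Blue Red Red Blue Red Red Red Red Blue Red Red:
step 1: add Red to get R; options L={ ∅ } R={ 0 } ⇒ -1
step 2: add Red to get RR; options L={ ∅ } R={ -1; 0 } ⇒ -2
step 3: add Blue to get RRB; options L={ -2 } R={ -1; 0 } ⇒ -3/2
step 4: add Blue to get RRBB; options L={ -2; -3/2 } R={ -1; 0 } ⇒ -5/4
step 5: add Red to get RRBBR; options L={ -2; -3/2 } R={ -5/4; -1; 0 } ⇒ -11/8
step 6: add Red to get RRBBRR; options L={ -2; -3/2 } R={ -11/8; -5/4; -1; 0 } ⇒ -23/16
step 7: add Blue to get RRBBRRB; options L={ -2; -3/2; -23/16 } R={ -11/8; -5/4; -1; 0 } ⇒ -45/32
step 8: add Red to get RRBBRRBR; options L={ -2; -3/2; -23/16 } R={ -45/32; -11/8; -5/4; -1; 0 } ⇒ -91/64
step 9: add Red to get RRBBRRBRR; options L={ -2; -3/2; -23/16 } R={ -91/64; -45/32; -11/8; -5/4; -1; 0 } ⇒ -183/128
step 10: add Red to get RRBBRRBRRR; options L={ -2; -3/2; -23/16 } R={ -183/128; -91/64; -45/32; -11/8; -5/4; -1; 0 } ⇒ -367/256
step 11: add Red to get RRBBRRBRRRR; options L={ -2; -3/2; -23/16 } R={ -367/256; -183/128; -91/64; -45/32; -11/8; -5/4; -1; 0 } ⇒ -735/512
step 12: add Blue to get RRBBRRBRRRRB; options L={ -2; -3/2; -23/16; -735/512 } R={ -367/256; -183/128; -91/64; -45/32; -11/8; -5/4; -1; 0 } ⇒ -1469/1024
step 13: add Red to get RRBBRRBRRRRBR; options L={ -2; -3/2; -23/16; -735/512 } R={ -1469/1024; -367/256; -183/128; -91/64; -45/32; -11/8; -5/4; -1; 0 } ⇒ -2939/2048
step 14: add Red to get RRBBRRBRRRRBRR; options L={ -2; -3/2; -23/16; -735/512 } R={ -2939/2048; -1469/1024; -367/256; -183/128; -91/64; -45/32; -11/8; -5/4; -1; 0 } ⇒ -5879/4096

-5879/4096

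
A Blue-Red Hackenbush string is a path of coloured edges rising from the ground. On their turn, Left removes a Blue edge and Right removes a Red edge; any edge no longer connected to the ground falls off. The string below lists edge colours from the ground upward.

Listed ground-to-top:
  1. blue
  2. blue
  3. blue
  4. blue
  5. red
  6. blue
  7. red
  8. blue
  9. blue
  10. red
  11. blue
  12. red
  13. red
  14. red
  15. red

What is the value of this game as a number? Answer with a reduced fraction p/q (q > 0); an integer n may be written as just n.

step 1: add blue to get b; options L={ 0 } R={ none } — 1
step 2: add blue to get bb; options L={ 0; 1 } R={ none } — 2
step 3: add blue to get bbb; options L={ 0; 1; 2 } R={ none } — 3
step 4: add blue to get bbbb; options L={ 0; 1; 2; 3 } R={ none } — 4
step 5: add red to get bbbbr; options L={ 0; 1; 2; 3 } R={ 4 } — 7/2
step 6: add blue to get bbbbrb; options L={ 0; 1; 2; 3; 7/2 } R={ 4 } — 15/4
step 7: add red to get bbbbrbr; options L={ 0; 1; 2; 3; 7/2 } R={ 15/4; 4 } — 29/8
step 8: add blue to get bbbbrbrb; options L={ 0; 1; 2; 3; 7/2; 29/8 } R={ 15/4; 4 } — 59/16
step 9: add blue to get bbbbrbrbb; options L={ 0; 1; 2; 3; 7/2; 29/8; 59/16 } R={ 15/4; 4 } — 119/32
step 10: add red to get bbbbrbrbbr; options L={ 0; 1; 2; 3; 7/2; 29/8; 59/16 } R={ 119/32; 15/4; 4 } — 237/64
step 11: add blue to get bbbbrbrbbrb; options L={ 0; 1; 2; 3; 7/2; 29/8; 59/16; 237/64 } R={ 119/32; 15/4; 4 } — 475/128
step 12: add red to get bbbbrbrbbrbr; options L={ 0; 1; 2; 3; 7/2; 29/8; 59/16; 237/64 } R={ 475/128; 119/32; 15/4; 4 } — 949/256
step 13: add red to get bbbbrbrbbrbrr; options L={ 0; 1; 2; 3; 7/2; 29/8; 59/16; 237/64 } R={ 949/256; 475/128; 119/32; 15/4; 4 } — 1897/512
step 14: add red to get bbbbrbrbbrbrrr; options L={ 0; 1; 2; 3; 7/2; 29/8; 59/16; 237/64 } R={ 1897/512; 949/256; 475/128; 119/32; 15/4; 4 } — 3793/1024
step 15: add red to get bbbbrbrbbrbrrrr; options L={ 0; 1; 2; 3; 7/2; 29/8; 59/16; 237/64 } R={ 3793/1024; 1897/512; 949/256; 475/128; 119/32; 15/4; 4 } — 7585/2048

7585/2048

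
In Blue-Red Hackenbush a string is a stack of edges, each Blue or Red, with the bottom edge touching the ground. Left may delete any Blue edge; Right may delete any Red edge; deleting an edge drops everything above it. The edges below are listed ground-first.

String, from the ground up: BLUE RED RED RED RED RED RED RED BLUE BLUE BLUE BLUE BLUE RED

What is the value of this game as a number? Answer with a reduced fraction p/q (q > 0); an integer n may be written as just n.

Prefix values for BLUE RED RED RED RED RED RED RED BLUE BLUE BLUE BLUE BLUE RED via {L|R} + simplicity:
step 1: add BLUE to get B; options L={ 0 } R={  } ⇒ 1
step 2: add RED to get BR; options L={ 0 } R={ 1 } ⇒ 1/2
step 3: add RED to get BRR; options L={ 0 } R={ 1/2; 1 } ⇒ 1/4
step 4: add RED to get BRRR; options L={ 0 } R={ 1/4; 1/2; 1 } ⇒ 1/8
step 5: add RED to get BRRRR; options L={ 0 } R={ 1/8; 1/4; 1/2; 1 } ⇒ 1/16
step 6: add RED to get BRRRRR; options L={ 0 } R={ 1/16; 1/8; 1/4; 1/2; 1 } ⇒ 1/32
step 7: add RED to get BRRRRRR; options L={ 0 } R={ 1/32; 1/16; 1/8; 1/4; 1/2; 1 } ⇒ 1/64
step 8: add RED to get BRRRRRRR; options L={ 0 } R={ 1/64; 1/32; 1/16; 1/8; 1/4; 1/2; 1 } ⇒ 1/128
step 9: add BLUE to get BRRRRRRRB; options L={ 0; 1/128 } R={ 1/64; 1/32; 1/16; 1/8; 1/4; 1/2; 1 } ⇒ 3/256
step 10: add BLUE to get BRRRRRRRBB; options L={ 0; 1/128; 3/256 } R={ 1/64; 1/32; 1/16; 1/8; 1/4; 1/2; 1 } ⇒ 7/512
step 11: add BLUE to get BRRRRRRRBBB; options L={ 0; 1/128; 3/256; 7/512 } R={ 1/64; 1/32; 1/16; 1/8; 1/4; 1/2; 1 } ⇒ 15/1024
step 12: add BLUE to get BRRRRRRRBBBB; options L={ 0; 1/128; 3/256; 7/512; 15/1024 } R={ 1/64; 1/32; 1/16; 1/8; 1/4; 1/2; 1 } ⇒ 31/2048
step 13: add BLUE to get BRRRRRRRBBBBB; options L={ 0; 1/128; 3/256; 7/512; 15/1024; 31/2048 } R={ 1/64; 1/32; 1/16; 1/8; 1/4; 1/2; 1 } ⇒ 63/4096
step 14: add RED to get BRRRRRRRBBBBBR; options L={ 0; 1/128; 3/256; 7/512; 15/1024; 31/2048 } R={ 63/4096; 1/64; 1/32; 1/16; 1/8; 1/4; 1/2; 1 } ⇒ 125/8192

125/8192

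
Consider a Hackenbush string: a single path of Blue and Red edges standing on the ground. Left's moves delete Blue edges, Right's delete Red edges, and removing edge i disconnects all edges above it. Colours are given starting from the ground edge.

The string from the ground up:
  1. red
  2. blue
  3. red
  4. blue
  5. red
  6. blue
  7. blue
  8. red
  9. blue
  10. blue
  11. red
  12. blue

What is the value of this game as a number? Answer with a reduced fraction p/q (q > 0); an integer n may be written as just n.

-1317/2048

edge 1 of 12 (red): {  | 0 } so -1
edge 2 of 12 (blue): { -1 | 0 } so -1/2
edge 3 of 12 (red): { -1 | -1/2, 0 } so -3/4
edge 4 of 12 (blue): { -1, -3/4 | -1/2, 0 } so -5/8
edge 5 of 12 (red): { -1, -3/4 | -5/8, -1/2, 0 } so -11/16
edge 6 of 12 (blue): { -1, -3/4, -11/16 | -5/8, -1/2, 0 } so -21/32
edge 7 of 12 (blue): { -1, -3/4, -11/16, -21/32 | -5/8, -1/2, 0 } so -41/64
edge 8 of 12 (red): { -1, -3/4, -11/16, -21/32 | -41/64, -5/8, -1/2, 0 } so -83/128
edge 9 of 12 (blue): { -1, -3/4, -11/16, -21/32, -83/128 | -41/64, -5/8, -1/2, 0 } so -165/256
edge 10 of 12 (blue): { -1, -3/4, -11/16, -21/32, -83/128, -165/256 | -41/64, -5/8, -1/2, 0 } so -329/512
edge 11 of 12 (red): { -1, -3/4, -11/16, -21/32, -83/128, -165/256 | -329/512, -41/64, -5/8, -1/2, 0 } so -659/1024
edge 12 of 12 (blue): { -1, -3/4, -11/16, -21/32, -83/128, -165/256, -659/1024 | -329/512, -41/64, -5/8, -1/2, 0 } so -1317/2048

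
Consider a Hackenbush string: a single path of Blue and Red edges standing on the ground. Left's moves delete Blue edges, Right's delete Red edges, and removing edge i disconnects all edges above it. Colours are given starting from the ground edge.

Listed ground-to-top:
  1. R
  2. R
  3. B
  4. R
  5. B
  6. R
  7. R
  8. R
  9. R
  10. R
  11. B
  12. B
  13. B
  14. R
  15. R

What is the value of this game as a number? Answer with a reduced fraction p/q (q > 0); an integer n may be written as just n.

-14279/8192

1 of 15 · R · max L −∞ · min R 0 -> -1
2 of 15 · RR · max L −∞ · min R -1 -> -2
3 of 15 · RRB · max L -2 · min R -1 -> -3/2
4 of 15 · RRBR · max L -2 · min R -3/2 -> -7/4
5 of 15 · RRBRB · max L -7/4 · min R -3/2 -> -13/8
6 of 15 · RRBRBR · max L -7/4 · min R -13/8 -> -27/16
7 of 15 · RRBRBRR · max L -7/4 · min R -27/16 -> -55/32
8 of 15 · RRBRBRRR · max L -7/4 · min R -55/32 -> -111/64
9 of 15 · RRBRBRRRR · max L -7/4 · min R -111/64 -> -223/128
10 of 15 · RRBRBRRRRR · max L -7/4 · min R -223/128 -> -447/256
11 of 15 · RRBRBRRRRRB · max L -447/256 · min R -223/128 -> -893/512
12 of 15 · RRBRBRRRRRBB · max L -893/512 · min R -223/128 -> -1785/1024
13 of 15 · RRBRBRRRRRBBB · max L -1785/1024 · min R -223/128 -> -3569/2048
14 of 15 · RRBRBRRRRRBBBR · max L -1785/1024 · min R -3569/2048 -> -7139/4096
15 of 15 · RRBRBRRRRRBBBRR · max L -1785/1024 · min R -7139/4096 -> -14279/8192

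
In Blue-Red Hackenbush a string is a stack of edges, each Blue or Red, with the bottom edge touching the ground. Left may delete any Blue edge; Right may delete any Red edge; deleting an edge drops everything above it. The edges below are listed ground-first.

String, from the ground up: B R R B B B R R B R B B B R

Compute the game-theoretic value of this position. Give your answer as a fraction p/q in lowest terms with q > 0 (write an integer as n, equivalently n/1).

B: Left { 0 }, Right { (no moves) } => simplest 1
BR: Left { 0 }, Right { 1 } => simplest 1/2
BRR: Left { 0 }, Right { 1/2 1 } => simplest 1/4
BRRB: Left { 0 1/4 }, Right { 1/2 1 } => simplest 3/8
BRRBB: Left { 0 1/4 3/8 }, Right { 1/2 1 } => simplest 7/16
BRRBBB: Left { 0 1/4 3/8 7/16 }, Right { 1/2 1 } => simplest 15/32
BRRBBBR: Left { 0 1/4 3/8 7/16 }, Right { 15/32 1/2 1 } => simplest 29/64
BRRBBBRR: Left { 0 1/4 3/8 7/16 }, Right { 29/64 15/32 1/2 1 } => simplest 57/128
BRRBBBRRB: Left { 0 1/4 3/8 7/16 57/128 }, Right { 29/64 15/32 1/2 1 } => simplest 115/256
BRRBBBRRBR: Left { 0 1/4 3/8 7/16 57/128 }, Right { 115/256 29/64 15/32 1/2 1 } => simplest 229/512
BRRBBBRRBRB: Left { 0 1/4 3/8 7/16 57/128 229/512 }, Right { 115/256 29/64 15/32 1/2 1 } => simplest 459/1024
BRRBBBRRBRBB: Left { 0 1/4 3/8 7/16 57/128 229/512 459/1024 }, Right { 115/256 29/64 15/32 1/2 1 } => simplest 919/2048
BRRBBBRRBRBBB: Left { 0 1/4 3/8 7/16 57/128 229/512 459/1024 919/2048 }, Right { 115/256 29/64 15/32 1/2 1 } => simplest 1839/4096
BRRBBBRRBRBBBR: Left { 0 1/4 3/8 7/16 57/128 229/512 459/1024 919/2048 }, Right { 1839/4096 115/256 29/64 15/32 1/2 1 } => simplest 3677/8192

3677/8192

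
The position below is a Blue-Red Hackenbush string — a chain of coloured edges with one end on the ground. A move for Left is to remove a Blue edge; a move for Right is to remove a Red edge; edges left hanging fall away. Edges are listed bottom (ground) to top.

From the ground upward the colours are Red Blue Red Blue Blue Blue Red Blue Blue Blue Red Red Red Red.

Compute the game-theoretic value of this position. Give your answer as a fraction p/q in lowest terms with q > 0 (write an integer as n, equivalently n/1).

-4383/8192

edge 1 of 14 (Red): {  | 0 } -> -1
edge 2 of 14 (Blue): { -1 | 0 } -> -1/2
edge 3 of 14 (Red): { -1 | -1/2,0 } -> -3/4
edge 4 of 14 (Blue): { -1,-3/4 | -1/2,0 } -> -5/8
edge 5 of 14 (Blue): { -1,-3/4,-5/8 | -1/2,0 } -> -9/16
edge 6 of 14 (Blue): { -1,-3/4,-5/8,-9/16 | -1/2,0 } -> -17/32
edge 7 of 14 (Red): { -1,-3/4,-5/8,-9/16 | -17/32,-1/2,0 } -> -35/64
edge 8 of 14 (Blue): { -1,-3/4,-5/8,-9/16,-35/64 | -17/32,-1/2,0 } -> -69/128
edge 9 of 14 (Blue): { -1,-3/4,-5/8,-9/16,-35/64,-69/128 | -17/32,-1/2,0 } -> -137/256
edge 10 of 14 (Blue): { -1,-3/4,-5/8,-9/16,-35/64,-69/128,-137/256 | -17/32,-1/2,0 } -> -273/512
edge 11 of 14 (Red): { -1,-3/4,-5/8,-9/16,-35/64,-69/128,-137/256 | -273/512,-17/32,-1/2,0 } -> -547/1024
edge 12 of 14 (Red): { -1,-3/4,-5/8,-9/16,-35/64,-69/128,-137/256 | -547/1024,-273/512,-17/32,-1/2,0 } -> -1095/2048
edge 13 of 14 (Red): { -1,-3/4,-5/8,-9/16,-35/64,-69/128,-137/256 | -1095/2048,-547/1024,-273/512,-17/32,-1/2,0 } -> -2191/4096
edge 14 of 14 (Red): { -1,-3/4,-5/8,-9/16,-35/64,-69/128,-137/256 | -2191/4096,-1095/2048,-547/1024,-273/512,-17/32,-1/2,0 } -> -4383/8192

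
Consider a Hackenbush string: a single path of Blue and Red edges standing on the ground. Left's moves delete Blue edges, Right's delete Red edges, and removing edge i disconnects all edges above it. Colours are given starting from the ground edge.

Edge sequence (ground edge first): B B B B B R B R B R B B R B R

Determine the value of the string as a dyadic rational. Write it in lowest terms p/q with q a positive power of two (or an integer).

B: Left { 0 }, Right { — } -> simplest 1
BB: Left { 0 1 }, Right { — } -> simplest 2
BBB: Left { 0 1 2 }, Right { — } -> simplest 3
BBBB: Left { 0 1 2 3 }, Right { — } -> simplest 4
BBBBB: Left { 0 1 2 3 4 }, Right { — } -> simplest 5
BBBBBR: Left { 0 1 2 3 4 }, Right { 5 } -> simplest 9/2
BBBBBRB: Left { 0 1 2 3 4 9/2 }, Right { 5 } -> simplest 19/4
BBBBBRBR: Left { 0 1 2 3 4 9/2 }, Right { 19/4 5 } -> simplest 37/8
BBBBBRBRB: Left { 0 1 2 3 4 9/2 37/8 }, Right { 19/4 5 } -> simplest 75/16
BBBBBRBRBR: Left { 0 1 2 3 4 9/2 37/8 }, Right { 75/16 19/4 5 } -> simplest 149/32
BBBBBRBRBRB: Left { 0 1 2 3 4 9/2 37/8 149/32 }, Right { 75/16 19/4 5 } -> simplest 299/64
BBBBBRBRBRBB: Left { 0 1 2 3 4 9/2 37/8 149/32 299/64 }, Right { 75/16 19/4 5 } -> simplest 599/128
BBBBBRBRBRBBR: Left { 0 1 2 3 4 9/2 37/8 149/32 299/64 }, Right { 599/128 75/16 19/4 5 } -> simplest 1197/256
BBBBBRBRBRBBRB: Left { 0 1 2 3 4 9/2 37/8 149/32 299/64 1197/256 }, Right { 599/128 75/16 19/4 5 } -> simplest 2395/512
BBBBBRBRBRBBRBR: Left { 0 1 2 3 4 9/2 37/8 149/32 299/64 1197/256 }, Right { 2395/512 599/128 75/16 19/4 5 } -> simplest 4789/1024

4789/1024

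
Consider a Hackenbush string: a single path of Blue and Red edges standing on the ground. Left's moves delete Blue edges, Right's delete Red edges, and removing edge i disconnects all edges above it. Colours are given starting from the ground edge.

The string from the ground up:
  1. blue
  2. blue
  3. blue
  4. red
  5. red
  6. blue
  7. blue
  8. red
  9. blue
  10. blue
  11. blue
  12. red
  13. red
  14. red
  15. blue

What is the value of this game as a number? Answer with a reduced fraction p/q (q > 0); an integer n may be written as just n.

g(b) = { 0 | · } => 1
g(bb) = { 0,1 | · } => 2
g(bbb) = { 0,1,2 | · } => 3
g(bbbr) = { 0,1,2 | 3 } => 5/2
g(bbbrr) = { 0,1,2 | 5/2,3 } => 9/4
g(bbbrrb) = { 0,1,2,9/4 | 5/2,3 } => 19/8
g(bbbrrbb) = { 0,1,2,9/4,19/8 | 5/2,3 } => 39/16
g(bbbrrbbr) = { 0,1,2,9/4,19/8 | 39/16,5/2,3 } => 77/32
g(bbbrrbbrb) = { 0,1,2,9/4,19/8,77/32 | 39/16,5/2,3 } => 155/64
g(bbbrrbbrbb) = { 0,1,2,9/4,19/8,77/32,155/64 | 39/16,5/2,3 } => 311/128
g(bbbrrbbrbbb) = { 0,1,2,9/4,19/8,77/32,155/64,311/128 | 39/16,5/2,3 } => 623/256
g(bbbrrbbrbbbr) = { 0,1,2,9/4,19/8,77/32,155/64,311/128 | 623/256,39/16,5/2,3 } => 1245/512
g(bbbrrbbrbbbrr) = { 0,1,2,9/4,19/8,77/32,155/64,311/128 | 1245/512,623/256,39/16,5/2,3 } => 2489/1024
g(bbbrrbbrbbbrrr) = { 0,1,2,9/4,19/8,77/32,155/64,311/128 | 2489/1024,1245/512,623/256,39/16,5/2,3 } => 4977/2048
g(bbbrrbbrbbbrrrb) = { 0,1,2,9/4,19/8,77/32,155/64,311/128,4977/2048 | 2489/1024,1245/512,623/256,39/16,5/2,3 } => 9955/4096

9955/4096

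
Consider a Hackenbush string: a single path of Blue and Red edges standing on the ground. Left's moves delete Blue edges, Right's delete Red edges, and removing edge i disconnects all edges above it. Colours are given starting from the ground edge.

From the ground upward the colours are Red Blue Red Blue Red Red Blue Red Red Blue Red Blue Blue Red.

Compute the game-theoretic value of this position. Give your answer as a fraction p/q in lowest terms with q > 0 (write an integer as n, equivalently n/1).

step 1: add Red to get R; options L={ none } R={ 0 } gives -1
step 2: add Blue to get RB; options L={ -1 } R={ 0 } gives -1/2
step 3: add Red to get RBR; options L={ -1 } R={ -1/2 0 } gives -3/4
step 4: add Blue to get RBRB; options L={ -1 -3/4 } R={ -1/2 0 } gives -5/8
step 5: add Red to get RBRBR; options L={ -1 -3/4 } R={ -5/8 -1/2 0 } gives -11/16
step 6: add Red to get RBRBRR; options L={ -1 -3/4 } R={ -11/16 -5/8 -1/2 0 } gives -23/32
step 7: add Blue to get RBRBRRB; options L={ -1 -3/4 -23/32 } R={ -11/16 -5/8 -1/2 0 } gives -45/64
step 8: add Red to get RBRBRRBR; options L={ -1 -3/4 -23/32 } R={ -45/64 -11/16 -5/8 -1/2 0 } gives -91/128
step 9: add Red to get RBRBRRBRR; options L={ -1 -3/4 -23/32 } R={ -91/128 -45/64 -11/16 -5/8 -1/2 0 } gives -183/256
step 10: add Blue to get RBRBRRBRRB; options L={ -1 -3/4 -23/32 -183/256 } R={ -91/128 -45/64 -11/16 -5/8 -1/2 0 } gives -365/512
step 11: add Red to get RBRBRRBRRBR; options L={ -1 -3/4 -23/32 -183/256 } R={ -365/512 -91/128 -45/64 -11/16 -5/8 -1/2 0 } gives -731/1024
step 12: add Blue to get RBRBRRBRRBRB; options L={ -1 -3/4 -23/32 -183/256 -731/1024 } R={ -365/512 -91/128 -45/64 -11/16 -5/8 -1/2 0 } gives -1461/2048
step 13: add Blue to get RBRBRRBRRBRBB; options L={ -1 -3/4 -23/32 -183/256 -731/1024 -1461/2048 } R={ -365/512 -91/128 -45/64 -11/16 -5/8 -1/2 0 } gives -2921/4096
step 14: add Red to get RBRBRRBRRBRBBR; options L={ -1 -3/4 -23/32 -183/256 -731/1024 -1461/2048 } R={ -2921/4096 -365/512 -91/128 -45/64 -11/16 -5/8 -1/2 0 } gives -5843/8192

-5843/8192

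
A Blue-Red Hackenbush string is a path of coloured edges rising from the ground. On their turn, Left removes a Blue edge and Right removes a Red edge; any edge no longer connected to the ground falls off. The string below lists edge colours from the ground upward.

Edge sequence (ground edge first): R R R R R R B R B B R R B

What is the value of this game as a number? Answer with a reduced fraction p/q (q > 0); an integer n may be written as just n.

Build v(s[:k]) for k = 1..13, string s = R R R R R R B R B B R R B.
R: Left { — }, Right { 0 } so simplest -1
RR: Left { — }, Right { -1 0 } so simplest -2
RRR: Left { — }, Right { -2 -1 0 } so simplest -3
RRRR: Left { — }, Right { -3 -2 -1 0 } so simplest -4
RRRRR: Left { — }, Right { -4 -3 -2 -1 0 } so simplest -5
RRRRRR: Left { — }, Right { -5 -4 -3 -2 -1 0 } so simplest -6
RRRRRRB: Left { -6 }, Right { -5 -4 -3 -2 -1 0 } so simplest -11/2
RRRRRRBR: Left { -6 }, Right { -11/2 -5 -4 -3 -2 -1 0 } so simplest -23/4
RRRRRRBRB: Left { -6 -23/4 }, Right { -11/2 -5 -4 -3 -2 -1 0 } so simplest -45/8
RRRRRRBRBB: Left { -6 -23/4 -45/8 }, Right { -11/2 -5 -4 -3 -2 -1 0 } so simplest -89/16
RRRRRRBRBBR: Left { -6 -23/4 -45/8 }, Right { -89/16 -11/2 -5 -4 -3 -2 -1 0 } so simplest -179/32
RRRRRRBRBBRR: Left { -6 -23/4 -45/8 }, Right { -179/32 -89/16 -11/2 -5 -4 -3 -2 -1 0 } so simplest -359/64
RRRRRRBRBBRRB: Left { -6 -23/4 -45/8 -359/64 }, Right { -179/32 -89/16 -11/2 -5 -4 -3 -2 -1 0 } so simplest -717/128

-717/128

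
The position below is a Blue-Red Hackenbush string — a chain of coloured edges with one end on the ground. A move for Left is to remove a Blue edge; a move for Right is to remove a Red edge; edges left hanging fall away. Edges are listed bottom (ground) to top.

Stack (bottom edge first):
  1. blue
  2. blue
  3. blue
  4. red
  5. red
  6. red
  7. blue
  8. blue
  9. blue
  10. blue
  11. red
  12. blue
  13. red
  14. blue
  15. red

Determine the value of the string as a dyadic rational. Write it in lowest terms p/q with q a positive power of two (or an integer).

9173/4096

G_1 [b]  L=[0]  R=[none]  → 1
G_2 [bb]  L=[0; 1]  R=[none]  → 2
G_3 [bbb]  L=[0; 1; 2]  R=[none]  → 3
G_4 [bbbr]  L=[0; 1; 2]  R=[3]  → 5/2
G_5 [bbbrr]  L=[0; 1; 2]  R=[5/2; 3]  → 9/4
G_6 [bbbrrr]  L=[0; 1; 2]  R=[9/4; 5/2; 3]  → 17/8
G_7 [bbbrrrb]  L=[0; 1; 2; 17/8]  R=[9/4; 5/2; 3]  → 35/16
G_8 [bbbrrrbb]  L=[0; 1; 2; 17/8; 35/16]  R=[9/4; 5/2; 3]  → 71/32
G_9 [bbbrrrbbb]  L=[0; 1; 2; 17/8; 35/16; 71/32]  R=[9/4; 5/2; 3]  → 143/64
G_10 [bbbrrrbbbb]  L=[0; 1; 2; 17/8; 35/16; 71/32; 143/64]  R=[9/4; 5/2; 3]  → 287/128
G_11 [bbbrrrbbbbr]  L=[0; 1; 2; 17/8; 35/16; 71/32; 143/64]  R=[287/128; 9/4; 5/2; 3]  → 573/256
G_12 [bbbrrrbbbbrb]  L=[0; 1; 2; 17/8; 35/16; 71/32; 143/64; 573/256]  R=[287/128; 9/4; 5/2; 3]  → 1147/512
G_13 [bbbrrrbbbbrbr]  L=[0; 1; 2; 17/8; 35/16; 71/32; 143/64; 573/256]  R=[1147/512; 287/128; 9/4; 5/2; 3]  → 2293/1024
G_14 [bbbrrrbbbbrbrb]  L=[0; 1; 2; 17/8; 35/16; 71/32; 143/64; 573/256; 2293/1024]  R=[1147/512; 287/128; 9/4; 5/2; 3]  → 4587/2048
G_15 [bbbrrrbbbbrbrbr]  L=[0; 1; 2; 17/8; 35/16; 71/32; 143/64; 573/256; 2293/1024]  R=[4587/2048; 1147/512; 287/128; 9/4; 5/2; 3]  → 9173/4096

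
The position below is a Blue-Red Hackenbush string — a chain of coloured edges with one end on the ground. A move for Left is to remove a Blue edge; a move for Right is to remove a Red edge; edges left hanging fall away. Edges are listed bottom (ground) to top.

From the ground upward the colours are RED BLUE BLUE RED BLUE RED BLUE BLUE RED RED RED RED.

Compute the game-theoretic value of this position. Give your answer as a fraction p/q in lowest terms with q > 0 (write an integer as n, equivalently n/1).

-671/2048

v(R) = { — | 0 } = -1
v(RB) = { -1 | 0 } = -1/2
v(RBB) = { -1 -1/2 | 0 } = -1/4
v(RBBR) = { -1 -1/2 | -1/4 0 } = -3/8
v(RBBRB) = { -1 -1/2 -3/8 | -1/4 0 } = -5/16
v(RBBRBR) = { -1 -1/2 -3/8 | -5/16 -1/4 0 } = -11/32
v(RBBRBRB) = { -1 -1/2 -3/8 -11/32 | -5/16 -1/4 0 } = -21/64
v(RBBRBRBB) = { -1 -1/2 -3/8 -11/32 -21/64 | -5/16 -1/4 0 } = -41/128
v(RBBRBRBBR) = { -1 -1/2 -3/8 -11/32 -21/64 | -41/128 -5/16 -1/4 0 } = -83/256
v(RBBRBRBBRR) = { -1 -1/2 -3/8 -11/32 -21/64 | -83/256 -41/128 -5/16 -1/4 0 } = -167/512
v(RBBRBRBBRRR) = { -1 -1/2 -3/8 -11/32 -21/64 | -167/512 -83/256 -41/128 -5/16 -1/4 0 } = -335/1024
v(RBBRBRBBRRRR) = { -1 -1/2 -3/8 -11/32 -21/64 | -335/1024 -167/512 -83/256 -41/128 -5/16 -1/4 0 } = -671/2048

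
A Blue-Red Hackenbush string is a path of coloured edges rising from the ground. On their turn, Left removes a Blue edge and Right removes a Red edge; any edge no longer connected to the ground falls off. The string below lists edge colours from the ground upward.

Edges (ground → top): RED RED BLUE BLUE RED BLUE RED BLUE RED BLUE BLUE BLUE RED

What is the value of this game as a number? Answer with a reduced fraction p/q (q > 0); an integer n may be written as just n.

edge 1 of 13 (RED): {  | 0 } — -1
edge 2 of 13 (RED): {  | -1 0 } — -2
edge 3 of 13 (BLUE): { -2 | -1 0 } — -3/2
edge 4 of 13 (BLUE): { -2 -3/2 | -1 0 } — -5/4
edge 5 of 13 (RED): { -2 -3/2 | -5/4 -1 0 } — -11/8
edge 6 of 13 (BLUE): { -2 -3/2 -11/8 | -5/4 -1 0 } — -21/16
edge 7 of 13 (RED): { -2 -3/2 -11/8 | -21/16 -5/4 -1 0 } — -43/32
edge 8 of 13 (BLUE): { -2 -3/2 -11/8 -43/32 | -21/16 -5/4 -1 0 } — -85/64
edge 9 of 13 (RED): { -2 -3/2 -11/8 -43/32 | -85/64 -21/16 -5/4 -1 0 } — -171/128
edge 10 of 13 (BLUE): { -2 -3/2 -11/8 -43/32 -171/128 | -85/64 -21/16 -5/4 -1 0 } — -341/256
edge 11 of 13 (BLUE): { -2 -3/2 -11/8 -43/32 -171/128 -341/256 | -85/64 -21/16 -5/4 -1 0 } — -681/512
edge 12 of 13 (BLUE): { -2 -3/2 -11/8 -43/32 -171/128 -341/256 -681/512 | -85/64 -21/16 -5/4 -1 0 } — -1361/1024
edge 13 of 13 (RED): { -2 -3/2 -11/8 -43/32 -171/128 -341/256 -681/512 | -1361/1024 -85/64 -21/16 -5/4 -1 0 } — -2723/2048

-2723/2048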